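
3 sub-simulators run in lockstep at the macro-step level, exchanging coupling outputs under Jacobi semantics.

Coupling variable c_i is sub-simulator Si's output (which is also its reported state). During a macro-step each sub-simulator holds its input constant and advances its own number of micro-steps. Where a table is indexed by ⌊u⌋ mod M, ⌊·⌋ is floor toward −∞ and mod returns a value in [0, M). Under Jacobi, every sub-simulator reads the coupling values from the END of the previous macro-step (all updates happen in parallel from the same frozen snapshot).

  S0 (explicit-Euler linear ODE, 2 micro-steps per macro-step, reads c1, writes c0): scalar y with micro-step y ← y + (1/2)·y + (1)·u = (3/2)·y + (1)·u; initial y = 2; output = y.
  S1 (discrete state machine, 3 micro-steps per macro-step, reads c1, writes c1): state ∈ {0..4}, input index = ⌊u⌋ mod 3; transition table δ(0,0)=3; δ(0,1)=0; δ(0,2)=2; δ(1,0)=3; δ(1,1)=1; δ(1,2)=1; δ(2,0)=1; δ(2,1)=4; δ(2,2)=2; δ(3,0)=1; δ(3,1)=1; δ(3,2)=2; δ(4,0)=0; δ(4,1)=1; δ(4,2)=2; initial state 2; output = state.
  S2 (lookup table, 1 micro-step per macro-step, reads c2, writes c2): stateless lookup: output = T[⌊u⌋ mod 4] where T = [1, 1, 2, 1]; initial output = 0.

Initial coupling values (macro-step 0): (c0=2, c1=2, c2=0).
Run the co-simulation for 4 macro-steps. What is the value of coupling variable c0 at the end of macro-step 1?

macro 1: S0 reads c1=2 → after 2×micro: 19/2; S1 reads c1=2 → after 3×micro: 2; S2 reads c2=0 → after 1×micro: 1 ⇒ (c0=19/2, c1=2, c2=1)
macro 2: S0 reads c1=2 → after 2×micro: 211/8; S1 reads c1=2 → after 3×micro: 2; S2 reads c2=1 → after 1×micro: 1 ⇒ (c0=211/8, c1=2, c2=1)
macro 3: S0 reads c1=2 → after 2×micro: 2059/32; S1 reads c1=2 → after 3×micro: 2; S2 reads c2=1 → after 1×micro: 1 ⇒ (c0=2059/32, c1=2, c2=1)
macro 4: S0 reads c1=2 → after 2×micro: 19171/128; S1 reads c1=2 → after 3×micro: 2; S2 reads c2=1 → after 1×micro: 1 ⇒ (c0=19171/128, c1=2, c2=1)

c0 at macro-step 1 = 19/2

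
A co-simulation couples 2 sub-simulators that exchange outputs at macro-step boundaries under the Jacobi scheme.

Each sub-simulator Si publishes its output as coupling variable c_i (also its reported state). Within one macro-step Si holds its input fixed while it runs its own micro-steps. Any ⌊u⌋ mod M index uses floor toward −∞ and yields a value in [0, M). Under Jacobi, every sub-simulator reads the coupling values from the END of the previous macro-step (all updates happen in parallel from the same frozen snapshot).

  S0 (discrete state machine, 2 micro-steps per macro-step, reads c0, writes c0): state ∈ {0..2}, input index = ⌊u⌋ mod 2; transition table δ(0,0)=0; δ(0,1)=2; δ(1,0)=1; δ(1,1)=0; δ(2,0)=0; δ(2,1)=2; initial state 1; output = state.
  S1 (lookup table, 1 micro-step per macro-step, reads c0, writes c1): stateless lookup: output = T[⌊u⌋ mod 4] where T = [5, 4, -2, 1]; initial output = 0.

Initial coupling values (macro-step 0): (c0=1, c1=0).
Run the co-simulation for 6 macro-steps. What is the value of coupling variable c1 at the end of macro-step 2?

macro 1: S0 reads c0=1 → after 2×micro: 2; S1 reads c0=1 → after 1×micro: 4 ⇒ (c0=2, c1=4)
macro 2: S0 reads c0=2 → after 2×micro: 0; S1 reads c0=2 → after 1×micro: -2 ⇒ (c0=0, c1=-2)
macro 3: S0 reads c0=0 → after 2×micro: 0; S1 reads c0=0 → after 1×micro: 5 ⇒ (c0=0, c1=5)
macro 4: S0 reads c0=0 → after 2×micro: 0; S1 reads c0=0 → after 1×micro: 5 ⇒ (c0=0, c1=5)
macro 5: S0 reads c0=0 → after 2×micro: 0; S1 reads c0=0 → after 1×micro: 5 ⇒ (c0=0, c1=5)
macro 6: S0 reads c0=0 → after 2×micro: 0; S1 reads c0=0 → after 1×micro: 5 ⇒ (c0=0, c1=5)

c1 at macro-step 2 = -2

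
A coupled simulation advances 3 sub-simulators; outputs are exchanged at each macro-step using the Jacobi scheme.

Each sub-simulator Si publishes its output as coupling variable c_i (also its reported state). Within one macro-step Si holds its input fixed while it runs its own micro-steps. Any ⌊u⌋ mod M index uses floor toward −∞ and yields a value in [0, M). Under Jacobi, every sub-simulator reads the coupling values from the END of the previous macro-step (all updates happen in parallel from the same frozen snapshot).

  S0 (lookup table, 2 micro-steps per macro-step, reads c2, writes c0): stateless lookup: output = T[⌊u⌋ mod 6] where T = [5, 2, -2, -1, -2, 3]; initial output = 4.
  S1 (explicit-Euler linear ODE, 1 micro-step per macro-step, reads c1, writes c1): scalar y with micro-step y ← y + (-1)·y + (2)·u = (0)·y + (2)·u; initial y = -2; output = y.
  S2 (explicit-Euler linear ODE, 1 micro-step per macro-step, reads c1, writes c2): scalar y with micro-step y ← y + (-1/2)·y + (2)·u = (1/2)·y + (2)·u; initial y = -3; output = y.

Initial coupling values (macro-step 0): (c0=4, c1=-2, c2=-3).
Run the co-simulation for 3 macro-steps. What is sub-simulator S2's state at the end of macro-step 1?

macro 1: S0 reads c2=-3 → after 2×micro: -1; S1 reads c1=-2 → after 1×micro: -4; S2 reads c1=-2 → after 1×micro: -11/2 ⇒ (c0=-1, c1=-4, c2=-11/2)
macro 2: S0 reads c2=-11/2 → after 2×micro: 5; S1 reads c1=-4 → after 1×micro: -8; S2 reads c1=-4 → after 1×micro: -43/4 ⇒ (c0=5, c1=-8, c2=-43/4)
macro 3: S0 reads c2=-43/4 → after 2×micro: 2; S1 reads c1=-8 → after 1×micro: -16; S2 reads c1=-8 → after 1×micro: -171/8 ⇒ (c0=2, c1=-16, c2=-171/8)

S2 state at macro-step 1 = -11/2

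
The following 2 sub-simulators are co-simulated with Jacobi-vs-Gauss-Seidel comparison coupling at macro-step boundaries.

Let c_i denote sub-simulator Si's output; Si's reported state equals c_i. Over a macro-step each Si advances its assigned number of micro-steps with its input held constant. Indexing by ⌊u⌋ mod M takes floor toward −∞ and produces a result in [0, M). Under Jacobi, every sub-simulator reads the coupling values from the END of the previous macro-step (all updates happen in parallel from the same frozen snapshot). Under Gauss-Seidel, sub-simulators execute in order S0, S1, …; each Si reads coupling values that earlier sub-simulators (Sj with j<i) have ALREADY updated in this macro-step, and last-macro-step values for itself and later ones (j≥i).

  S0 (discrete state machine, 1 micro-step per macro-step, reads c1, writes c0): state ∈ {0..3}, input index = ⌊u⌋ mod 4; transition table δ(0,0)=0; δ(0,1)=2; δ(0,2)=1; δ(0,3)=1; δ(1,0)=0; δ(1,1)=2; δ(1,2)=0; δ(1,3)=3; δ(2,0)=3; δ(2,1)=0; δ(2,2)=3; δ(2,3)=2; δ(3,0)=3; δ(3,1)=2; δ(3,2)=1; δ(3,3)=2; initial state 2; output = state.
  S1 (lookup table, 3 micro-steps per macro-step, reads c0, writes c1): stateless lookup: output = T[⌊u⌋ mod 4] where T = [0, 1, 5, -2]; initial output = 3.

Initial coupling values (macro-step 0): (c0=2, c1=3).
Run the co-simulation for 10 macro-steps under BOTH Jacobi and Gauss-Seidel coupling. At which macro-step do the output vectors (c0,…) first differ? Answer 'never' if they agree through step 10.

first divergence at macro-step: 2

[Jacobi] macro 1: S0 reads c1=3 → after 1×micro: 2; S1 reads c0=2 → after 3×micro: 5 ⇒ (c0=2, c1=5)
[Jacobi] macro 2: S0 reads c1=5 → after 1×micro: 0; S1 reads c0=2 → after 3×micro: 5 ⇒ (c0=0, c1=5)
[Jacobi] macro 3: S0 reads c1=5 → after 1×micro: 2; S1 reads c0=0 → after 3×micro: 0 ⇒ (c0=2, c1=0)
[Jacobi] macro 4: S0 reads c1=0 → after 1×micro: 3; S1 reads c0=2 → after 3×micro: 5 ⇒ (c0=3, c1=5)
[Jacobi] macro 5: S0 reads c1=5 → after 1×micro: 2; S1 reads c0=3 → after 3×micro: -2 ⇒ (c0=2, c1=-2)
[Jacobi] macro 6: S0 reads c1=-2 → after 1×micro: 3; S1 reads c0=2 → after 3×micro: 5 ⇒ (c0=3, c1=5)
[Jacobi] macro 7: S0 reads c1=5 → after 1×micro: 2; S1 reads c0=3 → after 3×micro: -2 ⇒ (c0=2, c1=-2)
[Jacobi] macro 8: S0 reads c1=-2 → after 1×micro: 3; S1 reads c0=2 → after 3×micro: 5 ⇒ (c0=3, c1=5)
[Jacobi] macro 9: S0 reads c1=5 → after 1×micro: 2; S1 reads c0=3 → after 3×micro: -2 ⇒ (c0=2, c1=-2)
[Jacobi] macro 10: S0 reads c1=-2 → after 1×micro: 3; S1 reads c0=2 → after 3×micro: 5 ⇒ (c0=3, c1=5)
[Gauss-Seidel] macro 1: S0 reads c1=3 → after 1×micro: 2; S1 reads c0=2 → after 3×micro: 5 ⇒ (c0=2, c1=5)
[Gauss-Seidel] macro 2: S0 reads c1=5 → after 1×micro: 0; S1 reads c0=0 → after 3×micro: 0 ⇒ (c0=0, c1=0)
[Gauss-Seidel] macro 3: S0 reads c1=0 → after 1×micro: 0; S1 reads c0=0 → after 3×micro: 0 ⇒ (c0=0, c1=0)
[Gauss-Seidel] macro 4: S0 reads c1=0 → after 1×micro: 0; S1 reads c0=0 → after 3×micro: 0 ⇒ (c0=0, c1=0)
[Gauss-Seidel] macro 5: S0 reads c1=0 → after 1×micro: 0; S1 reads c0=0 → after 3×micro: 0 ⇒ (c0=0, c1=0)
[Gauss-Seidel] macro 6: S0 reads c1=0 → after 1×micro: 0; S1 reads c0=0 → after 3×micro: 0 ⇒ (c0=0, c1=0)
[Gauss-Seidel] macro 7: S0 reads c1=0 → after 1×micro: 0; S1 reads c0=0 → after 3×micro: 0 ⇒ (c0=0, c1=0)
[Gauss-Seidel] macro 8: S0 reads c1=0 → after 1×micro: 0; S1 reads c0=0 → after 3×micro: 0 ⇒ (c0=0, c1=0)
[Gauss-Seidel] macro 9: S0 reads c1=0 → after 1×micro: 0; S1 reads c0=0 → after 3×micro: 0 ⇒ (c0=0, c1=0)
[Gauss-Seidel] macro 10: S0 reads c1=0 → after 1×micro: 0; S1 reads c0=0 → after 3×micro: 0 ⇒ (c0=0, c1=0)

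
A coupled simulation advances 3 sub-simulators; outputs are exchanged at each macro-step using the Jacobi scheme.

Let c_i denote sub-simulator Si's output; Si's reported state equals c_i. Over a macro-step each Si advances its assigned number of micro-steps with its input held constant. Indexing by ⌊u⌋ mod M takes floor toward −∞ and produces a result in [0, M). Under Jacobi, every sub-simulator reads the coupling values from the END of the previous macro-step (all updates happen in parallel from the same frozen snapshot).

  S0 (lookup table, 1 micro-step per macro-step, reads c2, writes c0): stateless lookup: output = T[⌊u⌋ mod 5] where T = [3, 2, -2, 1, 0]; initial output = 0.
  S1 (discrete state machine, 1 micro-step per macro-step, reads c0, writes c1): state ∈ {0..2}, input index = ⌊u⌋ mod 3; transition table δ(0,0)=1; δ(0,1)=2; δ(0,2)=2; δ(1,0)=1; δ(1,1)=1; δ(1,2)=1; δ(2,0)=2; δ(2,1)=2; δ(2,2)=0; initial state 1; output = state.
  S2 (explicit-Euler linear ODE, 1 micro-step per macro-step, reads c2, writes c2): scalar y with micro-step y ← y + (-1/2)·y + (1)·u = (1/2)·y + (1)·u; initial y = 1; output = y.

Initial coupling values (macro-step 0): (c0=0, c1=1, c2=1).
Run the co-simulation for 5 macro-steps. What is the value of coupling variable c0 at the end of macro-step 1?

macro 1: S0 reads c2=1 → after 1×micro: 2; S1 reads c0=0 → after 1×micro: 1; S2 reads c2=1 → after 1×micro: 3/2 ⇒ (c0=2, c1=1, c2=3/2)
macro 2: S0 reads c2=3/2 → after 1×micro: 2; S1 reads c0=2 → after 1×micro: 1; S2 reads c2=3/2 → after 1×micro: 9/4 ⇒ (c0=2, c1=1, c2=9/4)
macro 3: S0 reads c2=9/4 → after 1×micro: -2; S1 reads c0=2 → after 1×micro: 1; S2 reads c2=9/4 → after 1×micro: 27/8 ⇒ (c0=-2, c1=1, c2=27/8)
macro 4: S0 reads c2=27/8 → after 1×micro: 1; S1 reads c0=-2 → after 1×micro: 1; S2 reads c2=27/8 → after 1×micro: 81/16 ⇒ (c0=1, c1=1, c2=81/16)
macro 5: S0 reads c2=81/16 → after 1×micro: 3; S1 reads c0=1 → after 1×micro: 1; S2 reads c2=81/16 → after 1×micro: 243/32 ⇒ (c0=3, c1=1, c2=243/32)

c0 at macro-step 1 = 2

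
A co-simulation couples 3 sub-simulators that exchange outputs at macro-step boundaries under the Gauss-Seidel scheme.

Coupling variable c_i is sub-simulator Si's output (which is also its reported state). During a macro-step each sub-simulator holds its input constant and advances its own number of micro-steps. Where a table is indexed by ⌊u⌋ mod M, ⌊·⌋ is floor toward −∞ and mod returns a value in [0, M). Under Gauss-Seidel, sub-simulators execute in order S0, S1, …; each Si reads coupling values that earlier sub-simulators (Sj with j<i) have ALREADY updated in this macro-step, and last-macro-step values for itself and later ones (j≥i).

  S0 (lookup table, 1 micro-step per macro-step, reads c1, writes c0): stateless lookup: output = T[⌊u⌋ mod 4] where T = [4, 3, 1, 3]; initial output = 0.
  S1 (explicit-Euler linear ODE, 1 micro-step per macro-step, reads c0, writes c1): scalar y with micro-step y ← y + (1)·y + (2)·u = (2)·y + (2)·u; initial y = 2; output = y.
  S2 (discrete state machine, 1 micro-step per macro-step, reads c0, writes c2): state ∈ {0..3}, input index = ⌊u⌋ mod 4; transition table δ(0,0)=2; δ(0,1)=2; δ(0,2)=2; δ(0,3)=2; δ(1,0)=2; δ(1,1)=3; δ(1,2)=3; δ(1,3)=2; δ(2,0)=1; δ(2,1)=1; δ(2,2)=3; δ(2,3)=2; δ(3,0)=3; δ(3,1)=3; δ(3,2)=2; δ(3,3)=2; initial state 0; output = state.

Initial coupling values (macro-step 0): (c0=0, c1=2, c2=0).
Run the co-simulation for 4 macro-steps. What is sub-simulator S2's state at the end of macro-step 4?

macro 1: S0 reads c1=2 → after 1×micro: 1; S1 reads c0=1 → after 1×micro: 6; S2 reads c0=1 → after 1×micro: 2 ⇒ (c0=1, c1=6, c2=2)
macro 2: S0 reads c1=6 → after 1×micro: 1; S1 reads c0=1 → after 1×micro: 14; S2 reads c0=1 → after 1×micro: 1 ⇒ (c0=1, c1=14, c2=1)
macro 3: S0 reads c1=14 → after 1×micro: 1; S1 reads c0=1 → after 1×micro: 30; S2 reads c0=1 → after 1×micro: 3 ⇒ (c0=1, c1=30, c2=3)
macro 4: S0 reads c1=30 → after 1×micro: 1; S1 reads c0=1 → after 1×micro: 62; S2 reads c0=1 → after 1×micro: 3 ⇒ (c0=1, c1=62, c2=3)

S2 state at macro-step 4 = 3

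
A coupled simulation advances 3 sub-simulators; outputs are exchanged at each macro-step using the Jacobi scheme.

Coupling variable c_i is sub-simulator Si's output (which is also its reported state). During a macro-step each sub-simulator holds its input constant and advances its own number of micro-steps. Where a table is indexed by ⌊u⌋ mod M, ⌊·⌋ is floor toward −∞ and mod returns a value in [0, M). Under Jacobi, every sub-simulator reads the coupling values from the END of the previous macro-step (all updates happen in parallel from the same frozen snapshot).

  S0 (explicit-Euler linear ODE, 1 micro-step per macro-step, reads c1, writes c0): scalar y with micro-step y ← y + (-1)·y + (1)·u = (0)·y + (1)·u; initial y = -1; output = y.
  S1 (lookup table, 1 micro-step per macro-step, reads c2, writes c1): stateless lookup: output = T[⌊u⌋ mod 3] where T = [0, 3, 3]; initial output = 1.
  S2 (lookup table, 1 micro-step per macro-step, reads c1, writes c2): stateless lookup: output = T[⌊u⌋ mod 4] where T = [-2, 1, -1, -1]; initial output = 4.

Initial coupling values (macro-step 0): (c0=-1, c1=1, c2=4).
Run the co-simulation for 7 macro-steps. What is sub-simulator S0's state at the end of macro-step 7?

macro 1: S0 reads c1=1 → after 1×micro: 1; S1 reads c2=4 → after 1×micro: 3; S2 reads c1=1 → after 1×micro: 1 ⇒ (c0=1, c1=3, c2=1)
macro 2: S0 reads c1=3 → after 1×micro: 3; S1 reads c2=1 → after 1×micro: 3; S2 reads c1=3 → after 1×micro: -1 ⇒ (c0=3, c1=3, c2=-1)
macro 3: S0 reads c1=3 → after 1×micro: 3; S1 reads c2=-1 → after 1×micro: 3; S2 reads c1=3 → after 1×micro: -1 ⇒ (c0=3, c1=3, c2=-1)
macro 4: S0 reads c1=3 → after 1×micro: 3; S1 reads c2=-1 → after 1×micro: 3; S2 reads c1=3 → after 1×micro: -1 ⇒ (c0=3, c1=3, c2=-1)
macro 5: S0 reads c1=3 → after 1×micro: 3; S1 reads c2=-1 → after 1×micro: 3; S2 reads c1=3 → after 1×micro: -1 ⇒ (c0=3, c1=3, c2=-1)
macro 6: S0 reads c1=3 → after 1×micro: 3; S1 reads c2=-1 → after 1×micro: 3; S2 reads c1=3 → after 1×micro: -1 ⇒ (c0=3, c1=3, c2=-1)
macro 7: S0 reads c1=3 → after 1×micro: 3; S1 reads c2=-1 → after 1×micro: 3; S2 reads c1=3 → after 1×micro: -1 ⇒ (c0=3, c1=3, c2=-1)

S0 state at macro-step 7 = 3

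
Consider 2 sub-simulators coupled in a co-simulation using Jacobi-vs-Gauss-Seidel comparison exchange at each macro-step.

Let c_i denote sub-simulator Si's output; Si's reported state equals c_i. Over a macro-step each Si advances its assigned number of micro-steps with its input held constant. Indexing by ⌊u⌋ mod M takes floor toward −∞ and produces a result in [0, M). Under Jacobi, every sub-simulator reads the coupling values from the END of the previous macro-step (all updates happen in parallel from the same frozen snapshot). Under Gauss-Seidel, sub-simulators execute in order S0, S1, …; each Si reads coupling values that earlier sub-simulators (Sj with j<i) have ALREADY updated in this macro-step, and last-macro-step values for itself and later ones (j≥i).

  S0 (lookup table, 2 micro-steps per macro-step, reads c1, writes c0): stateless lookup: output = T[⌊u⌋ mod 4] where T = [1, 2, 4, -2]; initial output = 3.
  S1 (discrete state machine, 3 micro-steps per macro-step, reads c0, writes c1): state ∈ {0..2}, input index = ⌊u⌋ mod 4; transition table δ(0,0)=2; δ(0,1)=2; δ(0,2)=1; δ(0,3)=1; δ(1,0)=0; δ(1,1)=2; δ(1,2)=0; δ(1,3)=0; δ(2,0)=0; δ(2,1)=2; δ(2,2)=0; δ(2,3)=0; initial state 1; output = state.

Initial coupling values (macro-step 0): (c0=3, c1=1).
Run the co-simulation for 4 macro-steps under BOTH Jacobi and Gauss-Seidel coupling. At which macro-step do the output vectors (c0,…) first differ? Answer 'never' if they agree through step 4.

[Jacobi] macro 1: S0 reads c1=1 → after 2×micro: 2; S1 reads c0=3 → after 3×micro: 0 ⇒ (c0=2, c1=0)
[Jacobi] macro 2: S0 reads c1=0 → after 2×micro: 1; S1 reads c0=2 → after 3×micro: 1 ⇒ (c0=1, c1=1)
[Jacobi] macro 3: S0 reads c1=1 → after 2×micro: 2; S1 reads c0=1 → after 3×micro: 2 ⇒ (c0=2, c1=2)
[Jacobi] macro 4: S0 reads c1=2 → after 2×micro: 4; S1 reads c0=2 → after 3×micro: 0 ⇒ (c0=4, c1=0)
[Gauss-Seidel] macro 1: S0 reads c1=1 → after 2×micro: 2; S1 reads c0=2 → after 3×micro: 0 ⇒ (c0=2, c1=0)
[Gauss-Seidel] macro 2: S0 reads c1=0 → after 2×micro: 1; S1 reads c0=1 → after 3×micro: 2 ⇒ (c0=1, c1=2)
[Gauss-Seidel] macro 3: S0 reads c1=2 → after 2×micro: 4; S1 reads c0=4 → after 3×micro: 0 ⇒ (c0=4, c1=0)
[Gauss-Seidel] macro 4: S0 reads c1=0 → after 2×micro: 1; S1 reads c0=1 → after 3×micro: 2 ⇒ (c0=1, c1=2)

first divergence at macro-step: 2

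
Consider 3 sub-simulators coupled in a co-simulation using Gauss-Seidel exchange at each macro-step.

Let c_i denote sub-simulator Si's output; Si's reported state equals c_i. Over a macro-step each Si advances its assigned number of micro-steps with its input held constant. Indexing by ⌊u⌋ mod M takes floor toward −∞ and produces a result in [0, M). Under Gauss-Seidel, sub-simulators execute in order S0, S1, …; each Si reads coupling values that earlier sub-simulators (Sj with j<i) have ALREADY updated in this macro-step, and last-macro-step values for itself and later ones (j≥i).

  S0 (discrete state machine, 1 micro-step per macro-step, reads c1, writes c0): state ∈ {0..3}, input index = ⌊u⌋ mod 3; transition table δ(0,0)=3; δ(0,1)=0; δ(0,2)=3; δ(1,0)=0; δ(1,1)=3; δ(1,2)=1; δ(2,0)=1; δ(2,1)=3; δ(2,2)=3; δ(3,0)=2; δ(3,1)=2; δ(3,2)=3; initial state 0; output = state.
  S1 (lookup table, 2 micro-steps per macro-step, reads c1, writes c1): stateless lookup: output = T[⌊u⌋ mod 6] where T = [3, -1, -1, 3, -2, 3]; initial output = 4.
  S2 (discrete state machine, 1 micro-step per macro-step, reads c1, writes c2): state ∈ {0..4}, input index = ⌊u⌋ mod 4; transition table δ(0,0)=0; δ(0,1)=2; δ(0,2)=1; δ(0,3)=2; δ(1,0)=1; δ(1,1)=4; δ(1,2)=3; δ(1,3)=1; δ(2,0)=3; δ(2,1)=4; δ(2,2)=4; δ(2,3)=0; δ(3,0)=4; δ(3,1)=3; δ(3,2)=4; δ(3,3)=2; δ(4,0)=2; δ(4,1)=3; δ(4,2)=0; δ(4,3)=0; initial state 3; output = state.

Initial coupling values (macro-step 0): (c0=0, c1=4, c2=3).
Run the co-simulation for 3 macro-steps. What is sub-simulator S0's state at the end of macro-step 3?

macro 1: S0 reads c1=4 → after 1×micro: 0; S1 reads c1=4 → after 2×micro: -2; S2 reads c1=-2 → after 1×micro: 4 ⇒ (c0=0, c1=-2, c2=4)
macro 2: S0 reads c1=-2 → after 1×micro: 0; S1 reads c1=-2 → after 2×micro: -2; S2 reads c1=-2 → after 1×micro: 0 ⇒ (c0=0, c1=-2, c2=0)
macro 3: S0 reads c1=-2 → after 1×micro: 0; S1 reads c1=-2 → after 2×micro: -2; S2 reads c1=-2 → after 1×micro: 1 ⇒ (c0=0, c1=-2, c2=1)

S0 state at macro-step 3 = 0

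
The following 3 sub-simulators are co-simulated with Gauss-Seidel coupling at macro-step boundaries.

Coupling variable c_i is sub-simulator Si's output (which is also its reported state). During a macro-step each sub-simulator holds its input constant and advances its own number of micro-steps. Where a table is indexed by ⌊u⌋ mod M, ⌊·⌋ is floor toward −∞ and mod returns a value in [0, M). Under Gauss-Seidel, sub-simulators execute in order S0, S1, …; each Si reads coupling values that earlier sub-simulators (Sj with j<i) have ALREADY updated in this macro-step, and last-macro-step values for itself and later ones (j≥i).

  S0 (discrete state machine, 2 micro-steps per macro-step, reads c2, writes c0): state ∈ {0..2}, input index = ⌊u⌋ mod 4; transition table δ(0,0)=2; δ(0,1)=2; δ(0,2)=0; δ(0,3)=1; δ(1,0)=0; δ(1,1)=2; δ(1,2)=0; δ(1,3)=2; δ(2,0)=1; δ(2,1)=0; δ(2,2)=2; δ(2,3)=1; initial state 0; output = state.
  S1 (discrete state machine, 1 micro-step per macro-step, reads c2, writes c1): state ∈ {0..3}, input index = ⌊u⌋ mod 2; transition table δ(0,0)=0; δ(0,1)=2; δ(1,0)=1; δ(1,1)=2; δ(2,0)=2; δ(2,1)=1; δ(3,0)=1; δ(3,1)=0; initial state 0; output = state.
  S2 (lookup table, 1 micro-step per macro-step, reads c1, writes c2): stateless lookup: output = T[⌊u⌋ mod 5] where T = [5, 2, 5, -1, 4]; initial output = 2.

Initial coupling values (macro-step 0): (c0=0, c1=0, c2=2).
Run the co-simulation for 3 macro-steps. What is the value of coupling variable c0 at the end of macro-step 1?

macro 1: S0 reads c2=2 → after 2×micro: 0; S1 reads c2=2 → after 1×micro: 0; S2 reads c1=0 → after 1×micro: 5 ⇒ (c0=0, c1=0, c2=5)
macro 2: S0 reads c2=5 → after 2×micro: 0; S1 reads c2=5 → after 1×micro: 2; S2 reads c1=2 → after 1×micro: 5 ⇒ (c0=0, c1=2, c2=5)
macro 3: S0 reads c2=5 → after 2×micro: 0; S1 reads c2=5 → after 1×micro: 1; S2 reads c1=1 → after 1×micro: 2 ⇒ (c0=0, c1=1, c2=2)

c0 at macro-step 1 = 0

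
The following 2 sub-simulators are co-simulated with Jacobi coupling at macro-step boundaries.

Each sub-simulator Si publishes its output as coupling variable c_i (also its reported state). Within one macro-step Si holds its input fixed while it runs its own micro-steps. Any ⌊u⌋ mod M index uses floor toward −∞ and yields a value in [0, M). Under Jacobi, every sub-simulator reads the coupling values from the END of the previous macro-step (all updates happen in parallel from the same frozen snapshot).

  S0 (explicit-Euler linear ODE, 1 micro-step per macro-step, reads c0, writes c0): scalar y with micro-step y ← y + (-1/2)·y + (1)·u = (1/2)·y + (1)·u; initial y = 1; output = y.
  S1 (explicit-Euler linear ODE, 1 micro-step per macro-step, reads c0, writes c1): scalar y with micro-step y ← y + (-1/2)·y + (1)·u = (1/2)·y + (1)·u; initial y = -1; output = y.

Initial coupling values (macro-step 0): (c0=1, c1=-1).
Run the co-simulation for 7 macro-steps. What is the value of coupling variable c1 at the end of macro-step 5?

macro 1: S0 reads c0=1 → after 1×micro: 3/2; S1 reads c0=1 → after 1×micro: 1/2 ⇒ (c0=3/2, c1=1/2)
macro 2: S0 reads c0=3/2 → after 1×micro: 9/4; S1 reads c0=3/2 → after 1×micro: 7/4 ⇒ (c0=9/4, c1=7/4)
macro 3: S0 reads c0=9/4 → after 1×micro: 27/8; S1 reads c0=9/4 → after 1×micro: 25/8 ⇒ (c0=27/8, c1=25/8)
macro 4: S0 reads c0=27/8 → after 1×micro: 81/16; S1 reads c0=27/8 → after 1×micro: 79/16 ⇒ (c0=81/16, c1=79/16)
macro 5: S0 reads c0=81/16 → after 1×micro: 243/32; S1 reads c0=81/16 → after 1×micro: 241/32 ⇒ (c0=243/32, c1=241/32)
macro 6: S0 reads c0=243/32 → after 1×micro: 729/64; S1 reads c0=243/32 → after 1×micro: 727/64 ⇒ (c0=729/64, c1=727/64)
macro 7: S0 reads c0=729/64 → after 1×micro: 2187/128; S1 reads c0=729/64 → after 1×micro: 2185/128 ⇒ (c0=2187/128, c1=2185/128)

c1 at macro-step 5 = 241/32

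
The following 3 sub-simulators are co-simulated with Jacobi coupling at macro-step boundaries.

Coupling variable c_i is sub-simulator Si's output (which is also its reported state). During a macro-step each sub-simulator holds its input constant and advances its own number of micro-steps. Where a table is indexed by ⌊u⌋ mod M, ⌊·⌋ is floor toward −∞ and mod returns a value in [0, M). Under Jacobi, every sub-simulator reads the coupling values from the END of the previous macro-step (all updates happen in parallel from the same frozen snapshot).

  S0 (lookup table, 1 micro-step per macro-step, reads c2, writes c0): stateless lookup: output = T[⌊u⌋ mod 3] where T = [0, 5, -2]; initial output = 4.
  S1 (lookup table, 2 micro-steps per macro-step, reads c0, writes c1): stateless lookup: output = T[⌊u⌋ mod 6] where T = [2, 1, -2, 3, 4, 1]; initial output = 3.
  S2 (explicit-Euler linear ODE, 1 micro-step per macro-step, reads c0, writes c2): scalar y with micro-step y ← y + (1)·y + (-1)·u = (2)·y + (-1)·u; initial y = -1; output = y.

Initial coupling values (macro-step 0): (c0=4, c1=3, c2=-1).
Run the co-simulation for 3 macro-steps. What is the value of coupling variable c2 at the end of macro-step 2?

c2 at macro-step 2 = -10

macro 1: S0 reads c2=-1 → after 1×micro: -2; S1 reads c0=4 → after 2×micro: 4; S2 reads c0=4 → after 1×micro: -6 ⇒ (c0=-2, c1=4, c2=-6)
macro 2: S0 reads c2=-6 → after 1×micro: 0; S1 reads c0=-2 → after 2×micro: 4; S2 reads c0=-2 → after 1×micro: -10 ⇒ (c0=0, c1=4, c2=-10)
macro 3: S0 reads c2=-10 → after 1×micro: -2; S1 reads c0=0 → after 2×micro: 2; S2 reads c0=0 → after 1×micro: -20 ⇒ (c0=-2, c1=2, c2=-20)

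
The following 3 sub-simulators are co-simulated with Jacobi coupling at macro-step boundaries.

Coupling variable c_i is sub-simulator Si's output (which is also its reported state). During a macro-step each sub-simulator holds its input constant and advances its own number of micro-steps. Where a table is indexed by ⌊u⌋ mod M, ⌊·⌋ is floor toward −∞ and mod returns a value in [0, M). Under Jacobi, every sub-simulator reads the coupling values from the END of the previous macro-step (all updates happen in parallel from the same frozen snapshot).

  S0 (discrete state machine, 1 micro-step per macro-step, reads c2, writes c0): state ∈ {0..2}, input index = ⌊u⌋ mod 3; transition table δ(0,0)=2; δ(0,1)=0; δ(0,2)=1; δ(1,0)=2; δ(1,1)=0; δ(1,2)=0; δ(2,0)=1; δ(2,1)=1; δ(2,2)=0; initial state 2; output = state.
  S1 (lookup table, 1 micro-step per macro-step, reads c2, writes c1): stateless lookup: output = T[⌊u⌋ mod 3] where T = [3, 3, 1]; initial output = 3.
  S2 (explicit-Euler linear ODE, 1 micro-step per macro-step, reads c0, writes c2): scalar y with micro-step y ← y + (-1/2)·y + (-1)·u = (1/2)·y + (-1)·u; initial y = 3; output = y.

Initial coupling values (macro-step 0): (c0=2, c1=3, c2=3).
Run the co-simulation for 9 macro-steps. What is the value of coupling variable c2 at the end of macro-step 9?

c2 at macro-step 9 = -293/512

macro 1: S0 reads c2=3 → after 1×micro: 1; S1 reads c2=3 → after 1×micro: 3; S2 reads c0=2 → after 1×micro: -1/2 ⇒ (c0=1, c1=3, c2=-1/2)
macro 2: S0 reads c2=-1/2 → after 1×micro: 0; S1 reads c2=-1/2 → after 1×micro: 1; S2 reads c0=1 → after 1×micro: -5/4 ⇒ (c0=0, c1=1, c2=-5/4)
macro 3: S0 reads c2=-5/4 → after 1×micro: 0; S1 reads c2=-5/4 → after 1×micro: 3; S2 reads c0=0 → after 1×micro: -5/8 ⇒ (c0=0, c1=3, c2=-5/8)
macro 4: S0 reads c2=-5/8 → after 1×micro: 1; S1 reads c2=-5/8 → after 1×micro: 1; S2 reads c0=0 → after 1×micro: -5/16 ⇒ (c0=1, c1=1, c2=-5/16)
macro 5: S0 reads c2=-5/16 → after 1×micro: 0; S1 reads c2=-5/16 → after 1×micro: 1; S2 reads c0=1 → after 1×micro: -37/32 ⇒ (c0=0, c1=1, c2=-37/32)
macro 6: S0 reads c2=-37/32 → after 1×micro: 0; S1 reads c2=-37/32 → after 1×micro: 3; S2 reads c0=0 → after 1×micro: -37/64 ⇒ (c0=0, c1=3, c2=-37/64)
macro 7: S0 reads c2=-37/64 → after 1×micro: 1; S1 reads c2=-37/64 → after 1×micro: 1; S2 reads c0=0 → after 1×micro: -37/128 ⇒ (c0=1, c1=1, c2=-37/128)
macro 8: S0 reads c2=-37/128 → after 1×micro: 0; S1 reads c2=-37/128 → after 1×micro: 1; S2 reads c0=1 → after 1×micro: -293/256 ⇒ (c0=0, c1=1, c2=-293/256)
macro 9: S0 reads c2=-293/256 → after 1×micro: 0; S1 reads c2=-293/256 → after 1×micro: 3; S2 reads c0=0 → after 1×micro: -293/512 ⇒ (c0=0, c1=3, c2=-293/512)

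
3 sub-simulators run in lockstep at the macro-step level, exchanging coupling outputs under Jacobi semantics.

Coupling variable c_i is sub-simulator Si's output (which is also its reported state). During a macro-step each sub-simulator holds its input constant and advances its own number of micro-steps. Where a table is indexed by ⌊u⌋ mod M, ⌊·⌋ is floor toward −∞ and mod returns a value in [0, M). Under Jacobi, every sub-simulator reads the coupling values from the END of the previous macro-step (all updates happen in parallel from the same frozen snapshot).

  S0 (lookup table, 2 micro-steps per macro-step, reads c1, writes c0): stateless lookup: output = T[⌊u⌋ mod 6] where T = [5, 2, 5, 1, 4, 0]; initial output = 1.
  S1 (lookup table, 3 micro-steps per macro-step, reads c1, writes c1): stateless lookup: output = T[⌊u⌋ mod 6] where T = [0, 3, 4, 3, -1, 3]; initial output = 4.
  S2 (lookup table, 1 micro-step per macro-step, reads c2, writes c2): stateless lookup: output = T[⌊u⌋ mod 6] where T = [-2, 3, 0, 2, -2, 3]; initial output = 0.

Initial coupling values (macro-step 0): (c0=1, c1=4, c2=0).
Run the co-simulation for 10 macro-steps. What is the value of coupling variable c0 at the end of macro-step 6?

c0 at macro-step 6 = 1

macro 1: S0 reads c1=4 → after 2×micro: 4; S1 reads c1=4 → after 3×micro: -1; S2 reads c2=0 → after 1×micro: -2 ⇒ (c0=4, c1=-1, c2=-2)
macro 2: S0 reads c1=-1 → after 2×micro: 0; S1 reads c1=-1 → after 3×micro: 3; S2 reads c2=-2 → after 1×micro: -2 ⇒ (c0=0, c1=3, c2=-2)
macro 3: S0 reads c1=3 → after 2×micro: 1; S1 reads c1=3 → after 3×micro: 3; S2 reads c2=-2 → after 1×micro: -2 ⇒ (c0=1, c1=3, c2=-2)
macro 4: S0 reads c1=3 → after 2×micro: 1; S1 reads c1=3 → after 3×micro: 3; S2 reads c2=-2 → after 1×micro: -2 ⇒ (c0=1, c1=3, c2=-2)
macro 5: S0 reads c1=3 → after 2×micro: 1; S1 reads c1=3 → after 3×micro: 3; S2 reads c2=-2 → after 1×micro: -2 ⇒ (c0=1, c1=3, c2=-2)
macro 6: S0 reads c1=3 → after 2×micro: 1; S1 reads c1=3 → after 3×micro: 3; S2 reads c2=-2 → after 1×micro: -2 ⇒ (c0=1, c1=3, c2=-2)
macro 7: S0 reads c1=3 → after 2×micro: 1; S1 reads c1=3 → after 3×micro: 3; S2 reads c2=-2 → after 1×micro: -2 ⇒ (c0=1, c1=3, c2=-2)
macro 8: S0 reads c1=3 → after 2×micro: 1; S1 reads c1=3 → after 3×micro: 3; S2 reads c2=-2 → after 1×micro: -2 ⇒ (c0=1, c1=3, c2=-2)
macro 9: S0 reads c1=3 → after 2×micro: 1; S1 reads c1=3 → after 3×micro: 3; S2 reads c2=-2 → after 1×micro: -2 ⇒ (c0=1, c1=3, c2=-2)
macro 10: S0 reads c1=3 → after 2×micro: 1; S1 reads c1=3 → after 3×micro: 3; S2 reads c2=-2 → after 1×micro: -2 ⇒ (c0=1, c1=3, c2=-2)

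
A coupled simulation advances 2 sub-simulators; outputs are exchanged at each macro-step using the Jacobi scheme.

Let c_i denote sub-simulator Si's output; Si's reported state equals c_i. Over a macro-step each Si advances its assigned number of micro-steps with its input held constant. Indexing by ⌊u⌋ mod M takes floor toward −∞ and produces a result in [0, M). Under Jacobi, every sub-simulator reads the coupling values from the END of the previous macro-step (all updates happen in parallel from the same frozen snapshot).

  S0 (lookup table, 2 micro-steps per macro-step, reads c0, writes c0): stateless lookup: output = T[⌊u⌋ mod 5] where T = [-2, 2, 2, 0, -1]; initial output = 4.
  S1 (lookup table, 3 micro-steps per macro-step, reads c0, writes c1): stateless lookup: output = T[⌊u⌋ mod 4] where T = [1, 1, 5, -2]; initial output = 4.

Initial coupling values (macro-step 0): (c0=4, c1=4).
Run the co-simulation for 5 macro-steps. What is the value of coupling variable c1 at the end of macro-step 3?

macro 1: S0 reads c0=4 → after 2×micro: -1; S1 reads c0=4 → after 3×micro: 1 ⇒ (c0=-1, c1=1)
macro 2: S0 reads c0=-1 → after 2×micro: -1; S1 reads c0=-1 → after 3×micro: -2 ⇒ (c0=-1, c1=-2)
macro 3: S0 reads c0=-1 → after 2×micro: -1; S1 reads c0=-1 → after 3×micro: -2 ⇒ (c0=-1, c1=-2)
macro 4: S0 reads c0=-1 → after 2×micro: -1; S1 reads c0=-1 → after 3×micro: -2 ⇒ (c0=-1, c1=-2)
macro 5: S0 reads c0=-1 → after 2×micro: -1; S1 reads c0=-1 → after 3×micro: -2 ⇒ (c0=-1, c1=-2)

c1 at macro-step 3 = -2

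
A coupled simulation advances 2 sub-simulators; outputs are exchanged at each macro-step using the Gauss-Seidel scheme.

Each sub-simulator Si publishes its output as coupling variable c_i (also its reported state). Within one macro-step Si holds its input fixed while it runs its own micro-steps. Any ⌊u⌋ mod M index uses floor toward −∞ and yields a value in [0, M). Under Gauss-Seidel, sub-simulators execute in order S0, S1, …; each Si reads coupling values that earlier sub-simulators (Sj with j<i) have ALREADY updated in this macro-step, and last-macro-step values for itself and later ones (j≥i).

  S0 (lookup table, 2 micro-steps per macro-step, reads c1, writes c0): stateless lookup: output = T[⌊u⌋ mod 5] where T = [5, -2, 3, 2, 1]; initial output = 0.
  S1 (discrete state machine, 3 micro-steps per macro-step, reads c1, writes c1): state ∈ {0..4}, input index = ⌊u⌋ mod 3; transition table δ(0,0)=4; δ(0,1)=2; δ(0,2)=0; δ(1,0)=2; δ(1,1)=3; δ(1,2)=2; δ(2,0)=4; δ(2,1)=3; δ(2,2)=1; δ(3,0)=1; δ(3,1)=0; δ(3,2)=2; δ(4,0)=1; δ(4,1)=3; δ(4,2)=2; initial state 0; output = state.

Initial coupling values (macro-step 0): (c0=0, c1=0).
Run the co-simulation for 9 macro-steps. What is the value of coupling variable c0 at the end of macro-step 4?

macro 1: S0 reads c1=0 → after 2×micro: 5; S1 reads c1=0 → after 3×micro: 2 ⇒ (c0=5, c1=2)
macro 2: S0 reads c1=2 → after 2×micro: 3; S1 reads c1=2 → after 3×micro: 1 ⇒ (c0=3, c1=1)
macro 3: S0 reads c1=1 → after 2×micro: -2; S1 reads c1=1 → after 3×micro: 2 ⇒ (c0=-2, c1=2)
macro 4: S0 reads c1=2 → after 2×micro: 3; S1 reads c1=2 → after 3×micro: 1 ⇒ (c0=3, c1=1)
macro 5: S0 reads c1=1 → after 2×micro: -2; S1 reads c1=1 → after 3×micro: 2 ⇒ (c0=-2, c1=2)
macro 6: S0 reads c1=2 → after 2×micro: 3; S1 reads c1=2 → after 3×micro: 1 ⇒ (c0=3, c1=1)
macro 7: S0 reads c1=1 → after 2×micro: -2; S1 reads c1=1 → after 3×micro: 2 ⇒ (c0=-2, c1=2)
macro 8: S0 reads c1=2 → after 2×micro: 3; S1 reads c1=2 → after 3×micro: 1 ⇒ (c0=3, c1=1)
macro 9: S0 reads c1=1 → after 2×micro: -2; S1 reads c1=1 → after 3×micro: 2 ⇒ (c0=-2, c1=2)

c0 at macro-step 4 = 3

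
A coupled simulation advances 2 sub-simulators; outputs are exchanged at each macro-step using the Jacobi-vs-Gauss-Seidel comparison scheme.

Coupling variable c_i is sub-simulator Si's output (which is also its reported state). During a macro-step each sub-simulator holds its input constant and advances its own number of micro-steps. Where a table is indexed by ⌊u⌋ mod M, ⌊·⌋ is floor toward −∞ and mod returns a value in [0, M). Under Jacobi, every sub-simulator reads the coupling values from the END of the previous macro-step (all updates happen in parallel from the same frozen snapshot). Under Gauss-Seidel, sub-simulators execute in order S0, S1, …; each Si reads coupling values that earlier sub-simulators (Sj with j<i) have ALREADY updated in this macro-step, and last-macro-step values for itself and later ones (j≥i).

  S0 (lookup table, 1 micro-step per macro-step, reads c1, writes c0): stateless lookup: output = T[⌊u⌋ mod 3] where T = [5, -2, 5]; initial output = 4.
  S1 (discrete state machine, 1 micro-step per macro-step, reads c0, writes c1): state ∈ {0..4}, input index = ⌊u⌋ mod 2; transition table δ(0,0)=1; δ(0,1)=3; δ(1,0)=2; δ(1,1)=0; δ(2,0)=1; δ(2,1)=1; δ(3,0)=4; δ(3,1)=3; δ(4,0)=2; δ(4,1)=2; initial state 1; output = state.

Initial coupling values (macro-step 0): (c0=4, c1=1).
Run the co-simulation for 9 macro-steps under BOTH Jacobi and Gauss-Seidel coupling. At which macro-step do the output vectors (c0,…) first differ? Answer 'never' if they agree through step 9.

[Jacobi] macro 1: S0 reads c1=1 → after 1×micro: -2; S1 reads c0=4 → after 1×micro: 2 ⇒ (c0=-2, c1=2)
[Jacobi] macro 2: S0 reads c1=2 → after 1×micro: 5; S1 reads c0=-2 → after 1×micro: 1 ⇒ (c0=5, c1=1)
[Jacobi] macro 3: S0 reads c1=1 → after 1×micro: -2; S1 reads c0=5 → after 1×micro: 0 ⇒ (c0=-2, c1=0)
[Jacobi] macro 4: S0 reads c1=0 → after 1×micro: 5; S1 reads c0=-2 → after 1×micro: 1 ⇒ (c0=5, c1=1)
[Jacobi] macro 5: S0 reads c1=1 → after 1×micro: -2; S1 reads c0=5 → after 1×micro: 0 ⇒ (c0=-2, c1=0)
[Jacobi] macro 6: S0 reads c1=0 → after 1×micro: 5; S1 reads c0=-2 → after 1×micro: 1 ⇒ (c0=5, c1=1)
[Jacobi] macro 7: S0 reads c1=1 → after 1×micro: -2; S1 reads c0=5 → after 1×micro: 0 ⇒ (c0=-2, c1=0)
[Jacobi] macro 8: S0 reads c1=0 → after 1×micro: 5; S1 reads c0=-2 → after 1×micro: 1 ⇒ (c0=5, c1=1)
[Jacobi] macro 9: S0 reads c1=1 → after 1×micro: -2; S1 reads c0=5 → after 1×micro: 0 ⇒ (c0=-2, c1=0)
[Gauss-Seidel] macro 1: S0 reads c1=1 → after 1×micro: -2; S1 reads c0=-2 → after 1×micro: 2 ⇒ (c0=-2, c1=2)
[Gauss-Seidel] macro 2: S0 reads c1=2 → after 1×micro: 5; S1 reads c0=5 → after 1×micro: 1 ⇒ (c0=5, c1=1)
[Gauss-Seidel] macro 3: S0 reads c1=1 → after 1×micro: -2; S1 reads c0=-2 → after 1×micro: 2 ⇒ (c0=-2, c1=2)
[Gauss-Seidel] macro 4: S0 reads c1=2 → after 1×micro: 5; S1 reads c0=5 → after 1×micro: 1 ⇒ (c0=5, c1=1)
[Gauss-Seidel] macro 5: S0 reads c1=1 → after 1×micro: -2; S1 reads c0=-2 → after 1×micro: 2 ⇒ (c0=-2, c1=2)
[Gauss-Seidel] macro 6: S0 reads c1=2 → after 1×micro: 5; S1 reads c0=5 → after 1×micro: 1 ⇒ (c0=5, c1=1)
[Gauss-Seidel] macro 7: S0 reads c1=1 → after 1×micro: -2; S1 reads c0=-2 → after 1×micro: 2 ⇒ (c0=-2, c1=2)
[Gauss-Seidel] macro 8: S0 reads c1=2 → after 1×micro: 5; S1 reads c0=5 → after 1×micro: 1 ⇒ (c0=5, c1=1)
[Gauss-Seidel] macro 9: S0 reads c1=1 → after 1×micro: -2; S1 reads c0=-2 → after 1×micro: 2 ⇒ (c0=-2, c1=2)

first divergence at macro-step: 3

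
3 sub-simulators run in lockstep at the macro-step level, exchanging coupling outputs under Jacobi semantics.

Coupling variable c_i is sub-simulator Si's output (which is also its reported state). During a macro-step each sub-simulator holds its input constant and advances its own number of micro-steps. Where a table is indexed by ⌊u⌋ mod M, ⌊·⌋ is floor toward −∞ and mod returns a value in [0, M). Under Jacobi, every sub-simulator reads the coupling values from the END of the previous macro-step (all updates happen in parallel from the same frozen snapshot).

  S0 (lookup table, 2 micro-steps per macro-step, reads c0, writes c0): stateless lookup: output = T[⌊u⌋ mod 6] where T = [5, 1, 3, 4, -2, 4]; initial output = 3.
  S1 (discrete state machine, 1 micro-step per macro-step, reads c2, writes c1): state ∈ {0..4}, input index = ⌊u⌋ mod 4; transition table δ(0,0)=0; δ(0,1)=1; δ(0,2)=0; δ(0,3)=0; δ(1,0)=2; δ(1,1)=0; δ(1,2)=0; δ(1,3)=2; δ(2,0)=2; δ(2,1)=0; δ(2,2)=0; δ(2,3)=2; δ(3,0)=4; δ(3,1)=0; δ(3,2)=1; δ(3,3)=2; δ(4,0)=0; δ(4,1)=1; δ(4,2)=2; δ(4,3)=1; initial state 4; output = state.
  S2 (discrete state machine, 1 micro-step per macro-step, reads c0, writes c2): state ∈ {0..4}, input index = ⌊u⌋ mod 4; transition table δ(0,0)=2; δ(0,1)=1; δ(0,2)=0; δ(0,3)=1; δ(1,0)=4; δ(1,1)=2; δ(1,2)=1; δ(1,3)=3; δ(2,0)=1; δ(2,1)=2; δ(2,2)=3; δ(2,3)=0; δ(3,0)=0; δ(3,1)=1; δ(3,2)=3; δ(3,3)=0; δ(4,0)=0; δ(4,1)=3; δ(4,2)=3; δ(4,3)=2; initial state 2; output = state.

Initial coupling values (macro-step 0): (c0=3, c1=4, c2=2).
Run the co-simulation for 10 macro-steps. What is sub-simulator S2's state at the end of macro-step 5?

macro 1: S0 reads c0=3 → after 2×micro: 4; S1 reads c2=2 → after 1×micro: 2; S2 reads c0=3 → after 1×micro: 0 ⇒ (c0=4, c1=2, c2=0)
macro 2: S0 reads c0=4 → after 2×micro: -2; S1 reads c2=0 → after 1×micro: 2; S2 reads c0=4 → after 1×micro: 2 ⇒ (c0=-2, c1=2, c2=2)
macro 3: S0 reads c0=-2 → after 2×micro: -2; S1 reads c2=2 → after 1×micro: 0; S2 reads c0=-2 → after 1×micro: 3 ⇒ (c0=-2, c1=0, c2=3)
macro 4: S0 reads c0=-2 → after 2×micro: -2; S1 reads c2=3 → after 1×micro: 0; S2 reads c0=-2 → after 1×micro: 3 ⇒ (c0=-2, c1=0, c2=3)
macro 5: S0 reads c0=-2 → after 2×micro: -2; S1 reads c2=3 → after 1×micro: 0; S2 reads c0=-2 → after 1×micro: 3 ⇒ (c0=-2, c1=0, c2=3)
macro 6: S0 reads c0=-2 → after 2×micro: -2; S1 reads c2=3 → after 1×micro: 0; S2 reads c0=-2 → after 1×micro: 3 ⇒ (c0=-2, c1=0, c2=3)
macro 7: S0 reads c0=-2 → after 2×micro: -2; S1 reads c2=3 → after 1×micro: 0; S2 reads c0=-2 → after 1×micro: 3 ⇒ (c0=-2, c1=0, c2=3)
macro 8: S0 reads c0=-2 → after 2×micro: -2; S1 reads c2=3 → after 1×micro: 0; S2 reads c0=-2 → after 1×micro: 3 ⇒ (c0=-2, c1=0, c2=3)
macro 9: S0 reads c0=-2 → after 2×micro: -2; S1 reads c2=3 → after 1×micro: 0; S2 reads c0=-2 → after 1×micro: 3 ⇒ (c0=-2, c1=0, c2=3)
macro 10: S0 reads c0=-2 → after 2×micro: -2; S1 reads c2=3 → after 1×micro: 0; S2 reads c0=-2 → after 1×micro: 3 ⇒ (c0=-2, c1=0, c2=3)

S2 state at macro-step 5 = 3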